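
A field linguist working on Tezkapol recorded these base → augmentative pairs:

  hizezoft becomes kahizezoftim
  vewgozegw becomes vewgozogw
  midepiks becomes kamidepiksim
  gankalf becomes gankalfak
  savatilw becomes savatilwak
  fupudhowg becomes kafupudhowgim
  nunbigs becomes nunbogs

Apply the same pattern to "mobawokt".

kamobawoktim

savatilw and vewgozegw both end in -w yet inflect differently (savatilwak, vewgozogw), so the final letter is not what conditions the rule; the second-to-last letter is.
"mobawokt" has second-to-last letter 'k'. The one such stem in the data (midepiks → kamidepiksim) adds ka- … -im around the stem, so the same rule applies.
The other patterns: stems whose second-to-last letter is 'l' add -ak; stems whose second-to-last letter is 'g' change the last vowel to 'o'.
So mobawokt → kamobawoktim.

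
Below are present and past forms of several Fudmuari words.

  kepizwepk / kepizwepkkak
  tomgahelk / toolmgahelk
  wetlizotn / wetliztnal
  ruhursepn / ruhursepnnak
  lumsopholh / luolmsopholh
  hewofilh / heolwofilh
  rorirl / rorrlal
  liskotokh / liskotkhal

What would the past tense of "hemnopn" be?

hemnopnnak

tomgahelk and kepizwepk both end in -k yet inflect differently (toolmgahelk, kepizwepkkak), so the final letter is not what conditions the rule; the second-to-last letter is.
"hemnopn" has second-to-last letter 'p'. The stems whose second-to-last letter is 'p' (ruhursepn → ruhursepnnak, kepizwepk → kepizwepkkak) double the final consonant and add -ak.
The other patterns: stems whose second-to-last letter is 'l' insert -ol- after the first vowel; stems whose second-to-last letter is 'k', 'r' or 't' delete the last vowel and add -al.
So hemnopn → hemnopnnak.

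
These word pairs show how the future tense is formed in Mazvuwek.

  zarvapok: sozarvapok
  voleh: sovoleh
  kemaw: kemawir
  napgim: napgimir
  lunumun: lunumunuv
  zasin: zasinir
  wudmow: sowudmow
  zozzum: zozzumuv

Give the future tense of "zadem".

sozadem

"zadem" has last vowel 'e'. The one such stem in the data (voleh → sovoleh) adds the prefix so-, so the same rule applies.
So zadem → sozadem.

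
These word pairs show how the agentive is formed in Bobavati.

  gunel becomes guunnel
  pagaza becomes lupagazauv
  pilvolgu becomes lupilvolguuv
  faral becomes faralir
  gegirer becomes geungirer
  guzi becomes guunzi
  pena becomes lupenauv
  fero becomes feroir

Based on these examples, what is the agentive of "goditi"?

gounditi

gunel and faral both end in -l yet inflect differently (guunnel, faralir), so the final letter is not what conditions the rule; the first letter is.
"goditi" begins with g-. The stems beginning with g- (gunel → guunnel, gegirer → geungirer, guzi → guunzi) insert -un- after the first vowel.
The other patterns: stems beginning with f- add -ir; stems beginning with p- add lu- … -uv around the stem.
So goditi → gounditi.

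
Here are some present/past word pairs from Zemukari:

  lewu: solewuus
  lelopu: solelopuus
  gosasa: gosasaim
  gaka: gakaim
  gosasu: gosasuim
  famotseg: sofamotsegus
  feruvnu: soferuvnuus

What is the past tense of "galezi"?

galeziim

gosasu and lelopu both end in -u yet inflect differently (gosasuim, solelopuus), so the final letter is not what conditions the rule; the first letter is.
"galezi" begins with g-. The stems beginning with g- (gosasa → gosasaim, gaka → gakaim, gosasu → gosasuim) add -im.
The other pattern: stems beginning with f- or l- add so- … -us around the stem.
So galezi → galeziim.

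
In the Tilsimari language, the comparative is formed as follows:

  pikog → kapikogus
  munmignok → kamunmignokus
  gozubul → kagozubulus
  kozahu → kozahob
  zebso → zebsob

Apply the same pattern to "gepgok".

kagepgokus

gozubul and kozahu both have last vowel 'u' yet inflect differently (kagozubulus, kozahob), so the last vowel is not what conditions the rule; whether the stem ends in a vowel or a consonant is.
"gepgok" ends in a consonant. The stems ending in a consonant (pikog → kapikogus, munmignok → kamunmignokus, gozubul → kagozubulus) add ka- … -us around the stem.
So gepgok → kagepgokus.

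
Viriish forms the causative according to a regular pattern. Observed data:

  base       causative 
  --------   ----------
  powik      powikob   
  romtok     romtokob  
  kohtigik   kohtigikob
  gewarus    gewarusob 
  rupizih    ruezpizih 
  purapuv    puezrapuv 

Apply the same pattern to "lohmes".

lohmesob

"lohmes" ends in -s. The one such stem in the data (gewarus → gewarusob) adds -ob, so the same rule applies.
The other pattern: stems ending in -h or -v insert -ez- after the first vowel.
So lohmes → lohmesob.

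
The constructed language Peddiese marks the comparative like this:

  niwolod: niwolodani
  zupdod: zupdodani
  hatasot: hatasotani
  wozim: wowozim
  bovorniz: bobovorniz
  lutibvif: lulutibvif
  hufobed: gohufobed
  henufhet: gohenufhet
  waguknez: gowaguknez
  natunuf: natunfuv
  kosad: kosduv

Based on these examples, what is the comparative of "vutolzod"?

niwolod and hufobed both end in -d yet inflect differently (niwolodani, gohufobed), so the final letter is not what conditions the rule; the last vowel is.
"vutolzod" has last vowel 'o'. The stems whose last vowel is 'o' (niwolod → niwolodani, zupdod → zupdodani, hatasot → hatasotani) add -ani.
The other patterns: stems whose last vowel is 'i' repeat the first consonant+vowel as a prefix; stems whose last vowel is 'e' add the prefix go-; stems whose last vowel is 'a' or 'u' delete the last vowel and add -uv.
So vutolzod → vutolzodani.

vutolzodani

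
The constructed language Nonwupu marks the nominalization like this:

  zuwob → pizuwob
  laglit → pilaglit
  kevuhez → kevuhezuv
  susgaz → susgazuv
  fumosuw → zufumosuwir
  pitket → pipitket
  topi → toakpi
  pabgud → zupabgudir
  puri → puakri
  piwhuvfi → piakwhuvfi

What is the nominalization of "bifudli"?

biakfudli

kevuhez and pitket both have last vowel 'e' yet inflect differently (kevuhezuv, pipitket), so the last vowel is not what conditions the rule; the final letter is.
"bifudli" ends in -i. The stems ending in -i (topi → toakpi, puri → puakri, piwhuvfi → piakwhuvfi) insert -ak- after the first vowel.
So bifudli → biakfudli.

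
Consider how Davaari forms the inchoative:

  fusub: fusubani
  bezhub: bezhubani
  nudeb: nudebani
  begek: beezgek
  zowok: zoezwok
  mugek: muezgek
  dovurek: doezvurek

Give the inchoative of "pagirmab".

pagirmabani

"pagirmab" ends in -b. The stems ending in -b (fusub → fusubani, bezhub → bezhubani, nudeb → nudebani) add -ani.
So pagirmab → pagirmabani.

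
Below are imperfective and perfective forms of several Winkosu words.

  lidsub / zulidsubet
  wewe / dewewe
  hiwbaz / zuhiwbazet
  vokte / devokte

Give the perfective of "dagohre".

hiwbaz and vokte both have 2 vowels yet inflect differently (zuhiwbazet, devokte), so the number of vowels is not what conditions the rule; whether the stem ends in a vowel or a consonant is.
"dagohre" ends in a vowel. The stems ending in a vowel (vokte → devokte, wewe → dewewe) add the prefix de-.
So dagohre → dedagohre.

dedagohre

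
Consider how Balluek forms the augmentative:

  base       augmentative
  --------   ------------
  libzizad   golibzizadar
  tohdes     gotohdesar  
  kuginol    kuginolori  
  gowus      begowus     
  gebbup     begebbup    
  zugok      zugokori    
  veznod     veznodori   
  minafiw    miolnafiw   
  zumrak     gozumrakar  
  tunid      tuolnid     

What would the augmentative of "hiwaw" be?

"hiwaw" has last vowel 'a'. The stems whose last vowel is 'a' (libzizad → golibzizadar, zumrak → gozumrakar) add go- … -ar around the stem.
The other patterns: stems whose last vowel is 'o' add -ori; stems whose last vowel is 'i' insert -ol- after the first vowel; stems whose last vowel is 'u' add the prefix be-.
So hiwaw → gohiwawar.

gohiwawar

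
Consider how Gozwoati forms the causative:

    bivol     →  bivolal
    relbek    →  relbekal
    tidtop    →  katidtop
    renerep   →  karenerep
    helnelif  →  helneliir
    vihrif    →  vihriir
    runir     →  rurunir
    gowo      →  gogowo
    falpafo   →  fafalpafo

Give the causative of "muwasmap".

bivol and tidtop both have last vowel 'o' yet inflect differently (bivolal, katidtop), so the last vowel is not what conditions the rule; the final letter is.
"muwasmap" ends in -p. The stems ending in -p (tidtop → katidtop, renerep → karenerep) add the prefix ka-.
The other patterns: stems ending in -k or -l add -al; stems ending in -f drop the final letter and add -ir; stems ending in -o or -r repeat the first consonant+vowel as a prefix.
So muwasmap → kamuwasmap.

kamuwasmap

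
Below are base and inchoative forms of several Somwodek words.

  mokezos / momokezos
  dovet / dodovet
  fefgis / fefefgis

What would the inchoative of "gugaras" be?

Every pair shown (mokezos → momokezos, dovet → dodovet, fefgis → fefefgis) follows the same rule: repeat the first consonant+vowel as a prefix.
So gugaras → gugugaras.

gugugaras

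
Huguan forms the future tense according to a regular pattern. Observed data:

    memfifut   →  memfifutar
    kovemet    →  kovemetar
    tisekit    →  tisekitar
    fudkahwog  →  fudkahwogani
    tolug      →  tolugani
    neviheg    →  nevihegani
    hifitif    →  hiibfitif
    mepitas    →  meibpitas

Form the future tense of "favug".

memfifut and tolug both have last vowel 'u' yet inflect differently (memfifutar, tolugani), so the last vowel is not what conditions the rule; the final letter is.
"favug" ends in -g. The stems ending in -g (fudkahwog → fudkahwogani, tolug → tolugani, neviheg → nevihegani) add -ani.
The other patterns: stems ending in -t add -ar; stems ending in -f or -s insert -ib- after the first vowel.
So favug → favugani.

favugani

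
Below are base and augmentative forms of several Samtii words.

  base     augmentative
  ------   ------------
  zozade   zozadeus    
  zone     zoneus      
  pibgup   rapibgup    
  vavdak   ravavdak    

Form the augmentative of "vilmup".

zone and pibgup both have 2 vowels yet inflect differently (zoneus, rapibgup), so the number of vowels is not what conditions the rule; whether the stem ends in a vowel or a consonant is.
"vilmup" ends in a consonant. The stems ending in a consonant (pibgup → rapibgup, vavdak → ravavdak) add the prefix ra-.
The other pattern: stems ending in a vowel add -us.
So vilmup → ravilmup.

ravilmup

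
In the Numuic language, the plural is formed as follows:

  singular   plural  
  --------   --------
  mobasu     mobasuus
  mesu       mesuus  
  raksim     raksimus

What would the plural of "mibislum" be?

Every pair shown (mobasu → mobasuus, mesu → mesuus, raksim → raksimus) follows the same rule: add -us.
So mibislum → mibislumus.

mibislumus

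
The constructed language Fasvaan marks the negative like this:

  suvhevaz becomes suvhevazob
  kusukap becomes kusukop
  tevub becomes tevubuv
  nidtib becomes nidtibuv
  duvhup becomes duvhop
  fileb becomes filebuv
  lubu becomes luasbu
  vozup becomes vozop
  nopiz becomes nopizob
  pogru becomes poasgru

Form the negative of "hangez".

hangezob

nopiz and nidtib both have last vowel 'i' yet inflect differently (nopizob, nidtibuv), so the last vowel is not what conditions the rule; the final letter is.
"hangez" ends in -z. The stems ending in -z (suvhevaz → suvhevazob, nopiz → nopizob) add -ob.
So hangez → hangezob.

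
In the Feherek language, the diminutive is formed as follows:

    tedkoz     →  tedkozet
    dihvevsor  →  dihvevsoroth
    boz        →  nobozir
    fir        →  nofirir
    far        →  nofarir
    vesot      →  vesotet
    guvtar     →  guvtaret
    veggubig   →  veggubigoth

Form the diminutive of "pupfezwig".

pupfezwigoth

"pupfezwig" has 3 vowels. The stems with 3 vowels (dihvevsor → dihvevsoroth, veggubig → veggubigoth) add -oth.
The other patterns: stems with 1 vowel add no- … -ir around the stem; stems with 2 vowels add -et.
So pupfezwig → pupfezwigoth.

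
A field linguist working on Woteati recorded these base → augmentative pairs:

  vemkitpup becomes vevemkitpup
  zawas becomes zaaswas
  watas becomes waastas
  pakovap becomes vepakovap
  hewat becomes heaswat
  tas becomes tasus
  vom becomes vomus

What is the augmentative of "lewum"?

leaswum

"lewum" has 2 vowels. The stems with 2 vowels (hewat → heaswat, zawas → zaaswas, watas → waastas) insert -as- after the first vowel.
The other patterns: stems with 1 vowel add -us; stems with 3 vowels add the prefix ve-.
So lewum → leaswum.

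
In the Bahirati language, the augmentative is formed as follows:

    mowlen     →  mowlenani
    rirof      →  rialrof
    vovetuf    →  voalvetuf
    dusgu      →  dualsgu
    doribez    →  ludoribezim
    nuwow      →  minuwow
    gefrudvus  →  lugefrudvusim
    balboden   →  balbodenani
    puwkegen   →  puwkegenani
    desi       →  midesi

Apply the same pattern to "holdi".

miholdi

nuwow and rirof both have last vowel 'o' yet inflect differently (minuwow, rialrof), so the last vowel is not what conditions the rule; the final letter is.
"holdi" ends in -i. The one such stem in the data (desi → midesi) adds the prefix mi-, so the same rule applies.
So holdi → miholdi.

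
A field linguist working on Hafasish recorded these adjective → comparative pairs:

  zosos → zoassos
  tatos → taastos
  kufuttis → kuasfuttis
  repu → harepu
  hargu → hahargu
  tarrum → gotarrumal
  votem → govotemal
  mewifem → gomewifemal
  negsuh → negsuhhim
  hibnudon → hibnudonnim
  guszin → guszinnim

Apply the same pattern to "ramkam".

"ramkam" ends in -m. The stems ending in -m (tarrum → gotarrumal, votem → govotemal, mewifem → gomewifemal) add go- … -al around the stem.
So ramkam → goramkamal.

goramkamal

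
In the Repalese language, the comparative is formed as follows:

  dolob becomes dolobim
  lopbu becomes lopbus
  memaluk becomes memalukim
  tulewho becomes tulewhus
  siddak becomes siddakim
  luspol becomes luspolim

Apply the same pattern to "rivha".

rivhus

"rivha" ends in a vowel. The stems ending in a vowel (tulewho → tulewhus, lopbu → lopbus) drop the final letter and add -us.
So rivha → rivhus.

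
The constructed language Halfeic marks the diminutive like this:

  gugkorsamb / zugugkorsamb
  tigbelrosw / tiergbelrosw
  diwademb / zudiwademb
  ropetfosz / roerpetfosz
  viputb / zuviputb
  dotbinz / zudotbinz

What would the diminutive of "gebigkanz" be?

ropetfosz and dotbinz both end in -z yet inflect differently (roerpetfosz, zudotbinz), so the final letter is not what conditions the rule; the second-to-last letter is.
"gebigkanz" has second-to-last letter 'n'. The one such stem in the data (dotbinz → zudotbinz) adds the prefix zu-, so the same rule applies.
So gebigkanz → zugebigkanz.

zugebigkanz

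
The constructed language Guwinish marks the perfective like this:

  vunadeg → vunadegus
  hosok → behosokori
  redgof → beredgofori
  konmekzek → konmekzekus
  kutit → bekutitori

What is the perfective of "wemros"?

bewemrosori

konmekzek and hosok both end in -k yet inflect differently (konmekzekus, behosokori), so the final letter is not what conditions the rule; the number of vowels is.
"wemros" has 2 vowels. The stems with 2 vowels (kutit → bekutitori, redgof → beredgofori, hosok → behosokori) add be- … -ori around the stem.
So wemros → bewemrosori.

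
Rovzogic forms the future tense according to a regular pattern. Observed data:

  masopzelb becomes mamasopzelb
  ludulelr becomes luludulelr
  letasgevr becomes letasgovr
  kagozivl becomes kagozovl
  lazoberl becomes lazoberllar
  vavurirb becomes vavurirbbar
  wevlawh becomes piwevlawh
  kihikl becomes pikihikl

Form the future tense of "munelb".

mumunelb

"munelb" has second-to-last letter 'l'. The stems whose second-to-last letter is 'l' (masopzelb → mamasopzelb, ludulelr → luludulelr) repeat the first consonant+vowel as a prefix.
So munelb → mumunelb.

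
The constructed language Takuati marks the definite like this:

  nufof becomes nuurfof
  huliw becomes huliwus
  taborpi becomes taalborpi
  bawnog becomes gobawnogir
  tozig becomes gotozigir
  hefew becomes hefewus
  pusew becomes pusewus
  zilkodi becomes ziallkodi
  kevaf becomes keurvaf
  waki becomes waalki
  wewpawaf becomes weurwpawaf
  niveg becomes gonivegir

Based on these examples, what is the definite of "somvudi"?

soalmvudi

nufof and bawnog both have last vowel 'o' yet inflect differently (nuurfof, gobawnogir), so the last vowel is not what conditions the rule; the final letter is.
"somvudi" ends in -i. The stems ending in -i (taborpi → taalborpi, waki → waalki, zilkodi → ziallkodi) insert -al- after the first vowel.
So somvudi → soalmvudi.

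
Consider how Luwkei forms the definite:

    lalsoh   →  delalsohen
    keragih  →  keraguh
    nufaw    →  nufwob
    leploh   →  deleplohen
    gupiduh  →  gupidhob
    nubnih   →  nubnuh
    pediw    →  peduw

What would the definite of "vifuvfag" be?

vifuvfgob

leploh and keragih both end in -h yet inflect differently (deleplohen, keraguh), so the final letter is not what conditions the rule; the last vowel is.
"vifuvfag" has last vowel 'a'. The one such stem in the data (nufaw → nufwob) deletes the last vowel and adds -ob (as does gupiduh), so the same rule applies.
The other patterns: stems whose last vowel is 'o' add de- … -en around the stem; stems whose last vowel is 'i' change the last vowel to 'u'.
So vifuvfag → vifuvfgob.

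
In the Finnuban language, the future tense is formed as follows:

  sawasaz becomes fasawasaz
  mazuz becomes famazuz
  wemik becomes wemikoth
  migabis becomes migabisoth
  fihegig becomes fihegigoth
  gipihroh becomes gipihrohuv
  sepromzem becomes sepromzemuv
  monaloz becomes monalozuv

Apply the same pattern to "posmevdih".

posmevdihoth

"posmevdih" has last vowel 'i'. The stems whose last vowel is 'i' (wemik → wemikoth, migabis → migabisoth, fihegig → fihegigoth) add -oth.
So posmevdih → posmevdihoth.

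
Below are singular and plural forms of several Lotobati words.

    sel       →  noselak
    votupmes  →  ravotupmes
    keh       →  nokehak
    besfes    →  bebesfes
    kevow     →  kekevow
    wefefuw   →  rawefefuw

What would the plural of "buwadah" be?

besfes and votupmes both end in -s yet inflect differently (bebesfes, ravotupmes), so the final letter is not what conditions the rule; the number of vowels is.
"buwadah" has 3 vowels. The stems with 3 vowels (votupmes → ravotupmes, wefefuw → rawefefuw) add the prefix ra-.
The other patterns: stems with 1 vowel add no- … -ak around the stem; stems with 2 vowels repeat the first consonant+vowel as a prefix.
So buwadah → rabuwadah.

rabuwadah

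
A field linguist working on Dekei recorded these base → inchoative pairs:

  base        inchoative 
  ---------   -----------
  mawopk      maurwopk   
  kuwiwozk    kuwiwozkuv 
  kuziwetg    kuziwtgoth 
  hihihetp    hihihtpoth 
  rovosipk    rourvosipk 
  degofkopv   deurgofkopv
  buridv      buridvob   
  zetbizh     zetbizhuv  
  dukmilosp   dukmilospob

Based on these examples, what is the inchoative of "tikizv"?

tikizvuv

mawopk and kuwiwozk both end in -k yet inflect differently (maurwopk, kuwiwozkuv), so the final letter is not what conditions the rule; the second-to-last letter is.
"tikizv" has second-to-last letter 'z'. The stems whose second-to-last letter is 'z' (kuwiwozk → kuwiwozkuv, zetbizh → zetbizhuv) add -uv.
The other patterns: stems whose second-to-last letter is 't' delete the last vowel and add -oth; stems whose second-to-last letter is 'p' insert -ur- after the first vowel; stems whose second-to-last letter is 'd' or 's' add -ob.
So tikizv → tikizvuv.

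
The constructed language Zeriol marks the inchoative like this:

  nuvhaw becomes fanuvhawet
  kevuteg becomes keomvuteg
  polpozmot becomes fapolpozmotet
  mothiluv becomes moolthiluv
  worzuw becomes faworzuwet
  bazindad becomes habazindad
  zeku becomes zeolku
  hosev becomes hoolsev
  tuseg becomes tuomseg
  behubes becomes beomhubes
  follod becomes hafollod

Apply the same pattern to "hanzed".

hosev and behubes both have last vowel 'e' yet inflect differently (hoolsev, beomhubes), so the last vowel is not what conditions the rule; the final letter is.
"hanzed" ends in -d. The stems ending in -d (bazindad → habazindad, follod → hafollod) add the prefix ha-.
The other patterns: stems ending in -u or -v insert -ol- after the first vowel; stems ending in -g or -s insert -om- after the first vowel; stems ending in -t or -w add fa- … -et around the stem.
So hanzed → hahanzed.

hahanzed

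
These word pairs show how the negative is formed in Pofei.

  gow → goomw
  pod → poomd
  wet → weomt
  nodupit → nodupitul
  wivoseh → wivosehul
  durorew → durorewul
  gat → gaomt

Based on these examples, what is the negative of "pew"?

"pew" has 1 vowel. The stems with 1 vowel (gow → goomw, pod → poomd, wet → weomt) insert -om- after the first vowel.
The other pattern: stems with 3 vowels add -ul.
So pew → peomw.

peomw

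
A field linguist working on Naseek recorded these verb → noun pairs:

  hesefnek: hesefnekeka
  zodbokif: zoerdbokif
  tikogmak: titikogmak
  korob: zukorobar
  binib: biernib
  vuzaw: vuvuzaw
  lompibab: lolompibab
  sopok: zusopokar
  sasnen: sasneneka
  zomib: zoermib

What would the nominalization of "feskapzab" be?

"feskapzab" has last vowel 'a'. The stems whose last vowel is 'a' (lompibab → lolompibab, tikogmak → titikogmak, vuzaw → vuvuzaw) repeat the first consonant+vowel as a prefix.
The other patterns: stems whose last vowel is 'e' add -eka; stems whose last vowel is 'i' insert -er- after the first vowel; stems whose last vowel is 'o' add zu- … -ar around the stem.
So feskapzab → fefeskapzab.

fefeskapzab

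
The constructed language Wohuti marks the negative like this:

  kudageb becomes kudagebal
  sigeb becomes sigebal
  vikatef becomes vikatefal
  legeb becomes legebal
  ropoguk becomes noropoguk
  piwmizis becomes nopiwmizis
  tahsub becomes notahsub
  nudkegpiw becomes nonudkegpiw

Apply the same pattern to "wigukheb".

wigukhebal

kudageb and tahsub both end in -b yet inflect differently (kudagebal, notahsub), so the final letter is not what conditions the rule; the last vowel is.
"wigukheb" has last vowel 'e'. The stems whose last vowel is 'e' (kudageb → kudagebal, sigeb → sigebal, vikatef → vikatefal) add -al.
So wigukheb → wigukhebal.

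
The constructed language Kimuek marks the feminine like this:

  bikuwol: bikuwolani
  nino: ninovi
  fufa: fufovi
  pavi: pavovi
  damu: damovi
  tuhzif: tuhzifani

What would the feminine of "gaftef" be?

gaftefani

"gaftef" ends in a consonant. The stems ending in a consonant (bikuwol → bikuwolani, tuhzif → tuhzifani) add -ani.
The other pattern: stems ending in a vowel drop the final letter and add -ovi.
So gaftef → gaftefani.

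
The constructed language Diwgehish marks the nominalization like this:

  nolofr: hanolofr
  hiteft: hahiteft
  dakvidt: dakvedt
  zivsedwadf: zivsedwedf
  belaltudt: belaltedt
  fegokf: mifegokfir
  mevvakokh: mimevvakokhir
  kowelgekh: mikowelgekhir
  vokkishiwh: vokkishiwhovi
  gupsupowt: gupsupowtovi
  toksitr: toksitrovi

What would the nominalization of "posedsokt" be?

"posedsokt" has second-to-last letter 'k'. The stems whose second-to-last letter is 'k' (fegokf → mifegokfir, mevvakokh → mimevvakokhir, kowelgekh → mikowelgekhir) add mi- … -ir around the stem.
So posedsokt → miposedsoktir.

miposedsoktir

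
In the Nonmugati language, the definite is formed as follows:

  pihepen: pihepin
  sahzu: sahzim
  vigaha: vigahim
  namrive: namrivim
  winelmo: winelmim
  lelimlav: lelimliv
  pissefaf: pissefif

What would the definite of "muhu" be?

pihepen and namrive both have last vowel 'e' yet inflect differently (pihepin, namrivim), so the last vowel is not what conditions the rule; whether the stem ends in a vowel or a consonant is.
"muhu" ends in a vowel. The stems ending in a vowel (namrive → namrivim, vigaha → vigahim, winelmo → winelmim) drop the final letter and add -im.
So muhu → muhim.

muhim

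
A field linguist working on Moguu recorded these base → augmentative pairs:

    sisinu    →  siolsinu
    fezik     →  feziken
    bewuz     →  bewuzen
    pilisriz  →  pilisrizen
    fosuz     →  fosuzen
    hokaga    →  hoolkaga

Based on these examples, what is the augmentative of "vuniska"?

vuolniska

sisinu and fosuz both have last vowel 'u' yet inflect differently (siolsinu, fosuzen), so the last vowel is not what conditions the rule; whether the stem ends in a vowel or a consonant is.
"vuniska" ends in a vowel. The stems ending in a vowel (hokaga → hoolkaga, sisinu → siolsinu) insert -ol- after the first vowel.
The other pattern: stems ending in a consonant add -en.
So vuniska → vuolniska.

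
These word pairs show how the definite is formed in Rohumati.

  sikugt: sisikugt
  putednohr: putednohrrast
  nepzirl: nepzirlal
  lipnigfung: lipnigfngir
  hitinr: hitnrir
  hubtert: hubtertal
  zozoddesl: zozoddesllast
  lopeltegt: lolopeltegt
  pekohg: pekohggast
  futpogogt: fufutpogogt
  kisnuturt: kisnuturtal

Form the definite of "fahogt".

fafahogt

futpogogt and hubtert both end in -t yet inflect differently (fufutpogogt, hubtertal), so the final letter is not what conditions the rule; the second-to-last letter is.
"fahogt" has second-to-last letter 'g'. The stems whose second-to-last letter is 'g' (futpogogt → fufutpogogt, sikugt → sisikugt, lopeltegt → lolopeltegt) repeat the first consonant+vowel as a prefix.
The other patterns: stems whose second-to-last letter is 'r' add -al; stems whose second-to-last letter is 'n' delete the last vowel and add -ir; stems whose second-to-last letter is 'h' or 's' double the final consonant and add -ast.
So fahogt → fafahogt.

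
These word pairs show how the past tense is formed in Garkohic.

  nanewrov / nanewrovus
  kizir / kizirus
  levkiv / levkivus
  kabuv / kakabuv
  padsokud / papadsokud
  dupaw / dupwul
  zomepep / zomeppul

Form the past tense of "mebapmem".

mebapmmul

nanewrov and kabuv both end in -v yet inflect differently (nanewrovus, kakabuv), so the final letter is not what conditions the rule; the last vowel is.
"mebapmem" has last vowel 'e'. The one such stem in the data (zomepep → zomeppul) deletes the last vowel and adds -ul (as does dupaw), so the same rule applies.
The other patterns: stems whose last vowel is 'i' or 'o' add -us; stems whose last vowel is 'u' repeat the first consonant+vowel as a prefix.
So mebapmem → mebapmmul.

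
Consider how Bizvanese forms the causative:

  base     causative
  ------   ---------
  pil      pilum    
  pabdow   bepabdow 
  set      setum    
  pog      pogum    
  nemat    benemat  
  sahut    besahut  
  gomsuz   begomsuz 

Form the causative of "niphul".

beniphul

set and sahut both end in -t yet inflect differently (setum, besahut), so the final letter is not what conditions the rule; the number of vowels is.
"niphul" has 2 vowels. The stems with 2 vowels (pabdow → bepabdow, sahut → besahut, gomsuz → begomsuz) add the prefix be-.
So niphul → beniphul.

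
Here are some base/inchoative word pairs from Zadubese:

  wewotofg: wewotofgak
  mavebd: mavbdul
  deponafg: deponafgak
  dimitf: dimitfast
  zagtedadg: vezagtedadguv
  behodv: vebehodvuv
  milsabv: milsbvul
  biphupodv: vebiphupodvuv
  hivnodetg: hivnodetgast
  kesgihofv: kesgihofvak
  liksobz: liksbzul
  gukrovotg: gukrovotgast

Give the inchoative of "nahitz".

nahitzast

"nahitz" has second-to-last letter 't'. The stems whose second-to-last letter is 't' (dimitf → dimitfast, hivnodetg → hivnodetgast, gukrovotg → gukrovotgast) add -ast.
The other patterns: stems whose second-to-last letter is 'd' add ve- … -uv around the stem; stems whose second-to-last letter is 'f' add -ak; stems whose second-to-last letter is 'b' delete the last vowel and add -ul.
So nahitz → nahitzast.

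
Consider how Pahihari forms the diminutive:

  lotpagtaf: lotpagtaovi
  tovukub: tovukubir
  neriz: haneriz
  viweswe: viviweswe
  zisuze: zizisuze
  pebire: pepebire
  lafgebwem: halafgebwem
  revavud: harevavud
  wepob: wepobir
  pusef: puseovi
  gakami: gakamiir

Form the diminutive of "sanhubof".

sanhuboovi

pusef and viweswe both have last vowel 'e' yet inflect differently (puseovi, viviweswe), so the last vowel is not what conditions the rule; the final letter is.
"sanhubof" ends in -f. The stems ending in -f (lotpagtaf → lotpagtaovi, pusef → puseovi) drop the final letter and add -ovi.
The other patterns: stems ending in -b or -i add -ir; stems ending in -e repeat the first consonant+vowel as a prefix; stems ending in -d, -m or -z add the prefix ha-.
So sanhubof → sanhuboovi.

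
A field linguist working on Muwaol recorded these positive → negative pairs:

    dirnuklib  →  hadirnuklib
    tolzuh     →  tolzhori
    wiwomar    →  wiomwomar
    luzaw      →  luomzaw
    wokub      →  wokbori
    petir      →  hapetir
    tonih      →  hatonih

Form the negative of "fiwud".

fiwdori

"fiwud" has last vowel 'u'. The stems whose last vowel is 'u' (tolzuh → tolzhori, wokub → wokbori) delete the last vowel and add -ori.
The other patterns: stems whose last vowel is 'i' add the prefix ha-; stems whose last vowel is 'a' insert -om- after the first vowel.
So fiwud → fiwdori.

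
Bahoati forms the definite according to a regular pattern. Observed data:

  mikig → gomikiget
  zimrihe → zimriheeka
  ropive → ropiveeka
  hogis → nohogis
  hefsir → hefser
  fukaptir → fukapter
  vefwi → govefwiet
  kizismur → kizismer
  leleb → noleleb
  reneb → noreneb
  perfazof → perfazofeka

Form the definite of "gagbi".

"gagbi" ends in -i. The one such stem in the data (vefwi → govefwiet) adds go- … -et around the stem, so the same rule applies.
So gagbi → gogagbiet.

gogagbiet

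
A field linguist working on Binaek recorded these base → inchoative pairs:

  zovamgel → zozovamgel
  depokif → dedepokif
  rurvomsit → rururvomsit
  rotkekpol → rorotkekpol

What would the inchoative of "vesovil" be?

vevesovil

Every pair shown (zovamgel → zozovamgel, depokif → dedepokif, rurvomsit → rururvomsit, …) follows the same rule: repeat the first consonant+vowel as a prefix.
So vesovil → vevesovil.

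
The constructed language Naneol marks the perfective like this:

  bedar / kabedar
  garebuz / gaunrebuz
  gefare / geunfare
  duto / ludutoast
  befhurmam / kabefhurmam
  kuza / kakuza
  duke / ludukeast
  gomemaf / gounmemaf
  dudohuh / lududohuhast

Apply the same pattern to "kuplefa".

kakuplefa

gefare and duke both end in -e yet inflect differently (geunfare, ludukeast), so the final letter is not what conditions the rule; the first letter is.
"kuplefa" begins with k-. The one such stem in the data (kuza → kakuza) adds the prefix ka-, so the same rule applies.
The other patterns: stems beginning with g- insert -un- after the first vowel; stems beginning with d- add lu- … -ast around the stem.
So kuplefa → kakuplefa.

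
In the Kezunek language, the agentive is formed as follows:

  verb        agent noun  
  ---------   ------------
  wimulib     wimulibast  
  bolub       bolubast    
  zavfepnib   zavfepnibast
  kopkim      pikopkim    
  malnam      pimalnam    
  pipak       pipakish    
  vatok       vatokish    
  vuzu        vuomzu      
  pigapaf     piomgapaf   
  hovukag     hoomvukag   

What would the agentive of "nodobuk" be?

wimulib and kopkim both have last vowel 'i' yet inflect differently (wimulibast, pikopkim), so the last vowel is not what conditions the rule; the final letter is.
"nodobuk" ends in -k. The stems ending in -k (pipak → pipakish, vatok → vatokish) add -ish.
The other patterns: stems ending in -b add -ast; stems ending in -m add the prefix pi-; stems ending in -f, -g or -u insert -om- after the first vowel.
So nodobuk → nodobukish.

nodobukish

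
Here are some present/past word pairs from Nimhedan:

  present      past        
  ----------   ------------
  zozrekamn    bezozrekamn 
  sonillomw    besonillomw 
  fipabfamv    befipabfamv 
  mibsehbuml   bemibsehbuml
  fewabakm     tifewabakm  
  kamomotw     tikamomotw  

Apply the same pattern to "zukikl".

"zukikl" has second-to-last letter 'k'. The one such stem in the data (fewabakm → tifewabakm) adds the prefix ti-, so the same rule applies.
So zukikl → tizukikl.

tizukikl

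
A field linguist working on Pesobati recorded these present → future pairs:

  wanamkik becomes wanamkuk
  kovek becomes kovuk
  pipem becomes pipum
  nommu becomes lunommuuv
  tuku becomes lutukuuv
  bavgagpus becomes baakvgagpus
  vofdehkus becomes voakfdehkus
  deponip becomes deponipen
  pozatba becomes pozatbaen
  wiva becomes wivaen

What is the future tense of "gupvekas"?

guakpvekas

"gupvekas" ends in -s. The stems ending in -s (bavgagpus → baakvgagpus, vofdehkus → voakfdehkus) insert -ak- after the first vowel.
The other patterns: stems ending in -k or -m change the last vowel to 'u'; stems ending in -u add lu- … -uv around the stem; stems ending in -a or -p add -en.
So gupvekas → guakpvekas.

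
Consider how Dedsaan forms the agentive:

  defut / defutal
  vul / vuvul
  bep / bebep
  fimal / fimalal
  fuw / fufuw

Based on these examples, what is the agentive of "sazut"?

fimal and vul both end in -l yet inflect differently (fimalal, vuvul), so the final letter is not what conditions the rule; the number of vowels is.
"sazut" has 2 vowels. The stems with 2 vowels (defut → defutal, fimal → fimalal) add -al.
So sazut → sazutal.

sazutal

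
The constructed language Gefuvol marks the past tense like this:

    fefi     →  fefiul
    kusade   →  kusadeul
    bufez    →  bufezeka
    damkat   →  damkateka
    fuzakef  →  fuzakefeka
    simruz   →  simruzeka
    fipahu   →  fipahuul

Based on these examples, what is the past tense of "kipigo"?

"kipigo" ends in a vowel. The stems ending in a vowel (kusade → kusadeul, fefi → fefiul, fipahu → fipahuul) add -ul.
The other pattern: stems ending in a consonant add -eka.
So kipigo → kipigoul.

kipigoul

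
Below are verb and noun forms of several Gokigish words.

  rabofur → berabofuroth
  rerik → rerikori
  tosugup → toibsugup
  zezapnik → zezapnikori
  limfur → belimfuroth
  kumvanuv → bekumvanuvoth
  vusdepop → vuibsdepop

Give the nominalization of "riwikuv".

"riwikuv" ends in -v. The one such stem in the data (kumvanuv → bekumvanuvoth) adds be- … -oth around the stem, so the same rule applies.
The other patterns: stems ending in -k add -ori; stems ending in -p insert -ib- after the first vowel.
So riwikuv → beriwikuvoth.

beriwikuvoth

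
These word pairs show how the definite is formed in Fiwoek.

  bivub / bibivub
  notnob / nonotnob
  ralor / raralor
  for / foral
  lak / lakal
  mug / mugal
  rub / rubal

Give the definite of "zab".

zabal

ralor and for both end in -r yet inflect differently (raralor, foral), so the final letter is not what conditions the rule; the number of vowels is.
"zab" has 1 vowel. The stems with 1 vowel (for → foral, lak → lakal, mug → mugal) add -al.
So zab → zabal.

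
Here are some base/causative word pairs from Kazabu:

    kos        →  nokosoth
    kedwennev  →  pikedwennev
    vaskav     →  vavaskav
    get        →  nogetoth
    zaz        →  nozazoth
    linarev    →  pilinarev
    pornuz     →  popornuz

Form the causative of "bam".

zaz and pornuz both end in -z yet inflect differently (nozazoth, popornuz), so the final letter is not what conditions the rule; the number of vowels is.
"bam" has 1 vowel. The stems with 1 vowel (kos → nokosoth, zaz → nozazoth, get → nogetoth) add no- … -oth around the stem.
So bam → nobamoth.

nobamoth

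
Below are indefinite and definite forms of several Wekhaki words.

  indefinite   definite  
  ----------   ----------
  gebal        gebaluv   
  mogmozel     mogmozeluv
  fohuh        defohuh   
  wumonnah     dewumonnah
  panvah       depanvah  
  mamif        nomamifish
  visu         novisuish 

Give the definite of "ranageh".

"ranageh" ends in -h. The stems ending in -h (fohuh → defohuh, wumonnah → dewumonnah, panvah → depanvah) add the prefix de-.
So ranageh → deranageh.

deranageh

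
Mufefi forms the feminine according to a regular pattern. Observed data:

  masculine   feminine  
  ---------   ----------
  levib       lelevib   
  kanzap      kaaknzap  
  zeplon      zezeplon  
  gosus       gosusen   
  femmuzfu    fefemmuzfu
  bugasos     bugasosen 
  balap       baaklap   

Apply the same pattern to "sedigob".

gosus and femmuzfu both have last vowel 'u' yet inflect differently (gosusen, fefemmuzfu), so the last vowel is not what conditions the rule; the final letter is.
"sedigob" ends in -b. The one such stem in the data (levib → lelevib) repeats the first consonant+vowel as a prefix (as do femmuzfu, zeplon), so the same rule applies.
So sedigob → sesedigob.

sesedigob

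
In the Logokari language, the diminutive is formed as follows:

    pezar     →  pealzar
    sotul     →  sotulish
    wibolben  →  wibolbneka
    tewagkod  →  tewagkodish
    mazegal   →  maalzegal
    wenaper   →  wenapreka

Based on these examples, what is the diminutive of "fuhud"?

fuhudish

"fuhud" has last vowel 'u'. The one such stem in the data (sotul → sotulish) adds -ish, so the same rule applies.
So fuhud → fuhudish.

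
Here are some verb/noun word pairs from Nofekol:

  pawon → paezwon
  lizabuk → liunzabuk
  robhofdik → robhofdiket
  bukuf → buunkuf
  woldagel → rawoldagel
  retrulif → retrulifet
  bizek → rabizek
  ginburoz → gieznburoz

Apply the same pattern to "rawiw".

lizabuk and robhofdik both end in -k yet inflect differently (liunzabuk, robhofdiket), so the final letter is not what conditions the rule; the last vowel is.
"rawiw" has last vowel 'i'. The stems whose last vowel is 'i' (robhofdik → robhofdiket, retrulif → retrulifet) add -et.
The other patterns: stems whose last vowel is 'o' insert -ez- after the first vowel; stems whose last vowel is 'u' insert -un- after the first vowel; stems whose last vowel is 'e' add the prefix ra-.
So rawiw → rawiwet.

rawiwet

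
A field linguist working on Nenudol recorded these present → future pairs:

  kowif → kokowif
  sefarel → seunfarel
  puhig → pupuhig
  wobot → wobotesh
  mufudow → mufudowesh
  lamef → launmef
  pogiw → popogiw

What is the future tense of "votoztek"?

pogiw and mufudow both end in -w yet inflect differently (popogiw, mufudowesh), so the final letter is not what conditions the rule; the last vowel is.
"votoztek" has last vowel 'e'. The stems whose last vowel is 'e' (sefarel → seunfarel, lamef → launmef) insert -un- after the first vowel.
So votoztek → vountoztek.

vountoztek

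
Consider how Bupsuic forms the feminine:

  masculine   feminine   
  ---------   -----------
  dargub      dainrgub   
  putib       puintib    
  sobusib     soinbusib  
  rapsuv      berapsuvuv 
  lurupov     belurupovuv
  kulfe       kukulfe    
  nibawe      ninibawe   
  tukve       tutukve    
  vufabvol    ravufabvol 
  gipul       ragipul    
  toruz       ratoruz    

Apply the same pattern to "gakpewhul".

dargub and rapsuv both have last vowel 'u' yet inflect differently (dainrgub, berapsuvuv), so the last vowel is not what conditions the rule; the final letter is.
"gakpewhul" ends in -l. The stems ending in -l (vufabvol → ravufabvol, gipul → ragipul) add the prefix ra-.
So gakpewhul → ragakpewhul.

ragakpewhul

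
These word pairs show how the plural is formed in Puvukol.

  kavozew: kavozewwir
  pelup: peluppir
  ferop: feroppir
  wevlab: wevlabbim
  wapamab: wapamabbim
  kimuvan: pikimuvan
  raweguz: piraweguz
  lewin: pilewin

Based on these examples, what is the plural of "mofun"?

"mofun" ends in -n. The stems ending in -n (kimuvan → pikimuvan, lewin → pilewin) add the prefix pi-.
The other patterns: stems ending in -p or -w double the final consonant and add -ir; stems ending in -b double the final consonant and add -im.
So mofun → pimofun.

pimofun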